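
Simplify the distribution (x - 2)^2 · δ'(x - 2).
0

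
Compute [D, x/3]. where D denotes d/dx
\frac{1}{3}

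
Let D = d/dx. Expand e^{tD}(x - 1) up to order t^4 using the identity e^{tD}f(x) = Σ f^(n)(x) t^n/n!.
t + x - 1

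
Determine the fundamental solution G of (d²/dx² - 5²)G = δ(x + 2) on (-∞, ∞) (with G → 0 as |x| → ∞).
-\frac{e^{-5|x + 2|}}{10}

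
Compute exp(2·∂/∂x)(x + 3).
x + 5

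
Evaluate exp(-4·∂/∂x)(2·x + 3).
2 x - 5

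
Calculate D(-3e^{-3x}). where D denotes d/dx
9 e^{- 3 x}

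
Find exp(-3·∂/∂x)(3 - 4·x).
15 - 4 x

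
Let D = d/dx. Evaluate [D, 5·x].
5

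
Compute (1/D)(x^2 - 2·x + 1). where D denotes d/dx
\frac{x^{3}}{3} - x^{2} + x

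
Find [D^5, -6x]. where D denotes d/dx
-30D^{4}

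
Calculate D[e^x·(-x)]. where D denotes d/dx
\left(- x - 1\right) e^{x}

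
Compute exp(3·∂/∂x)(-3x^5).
- 3 x^{5} - 45 x^{4} - 270 x^{3} - 810 x^{2} - 1215 x - 729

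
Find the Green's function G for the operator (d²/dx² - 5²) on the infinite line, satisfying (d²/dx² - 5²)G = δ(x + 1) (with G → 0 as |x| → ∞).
-\frac{e^{-5|x + 1|}}{10}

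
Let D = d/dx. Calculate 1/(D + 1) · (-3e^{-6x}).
\frac{3 e^{- 6 x}}{5}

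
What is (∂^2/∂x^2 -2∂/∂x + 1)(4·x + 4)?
4 x - 4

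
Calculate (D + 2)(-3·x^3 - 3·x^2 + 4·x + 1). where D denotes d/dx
- 6 x^{3} - 15 x^{2} + 2 x + 6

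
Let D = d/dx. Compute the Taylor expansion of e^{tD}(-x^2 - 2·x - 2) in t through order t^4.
- t^{2} - 2 t \left(x + 1\right) - x^{2} - 2 x - 2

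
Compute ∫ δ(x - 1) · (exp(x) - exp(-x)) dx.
2 \sinh{\left(1 \right)}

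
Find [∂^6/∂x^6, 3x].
18\frac{d^{5}}{dx^{5}}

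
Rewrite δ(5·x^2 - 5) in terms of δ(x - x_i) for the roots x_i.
\frac{\delta(x - 1) + \delta(x + 1)}{10}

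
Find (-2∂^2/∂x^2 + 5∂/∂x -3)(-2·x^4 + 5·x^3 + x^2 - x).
6 x^{4} - 55 x^{3} + 120 x^{2} - 47 x - 9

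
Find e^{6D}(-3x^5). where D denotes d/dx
- 3 x^{5} - 90 x^{4} - 1080 x^{3} - 6480 x^{2} - 19440 x - 23328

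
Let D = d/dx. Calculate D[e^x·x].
\left(x + 1\right) e^{x}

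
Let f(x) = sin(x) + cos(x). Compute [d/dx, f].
- \sin{\left(x \right)} + \cos{\left(x \right)}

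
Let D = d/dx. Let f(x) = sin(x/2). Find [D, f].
\frac{\cos{\left(\frac{x}{2} \right)}}{2}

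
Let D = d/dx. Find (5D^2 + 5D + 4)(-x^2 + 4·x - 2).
- 4 x^{2} + 6 x + 2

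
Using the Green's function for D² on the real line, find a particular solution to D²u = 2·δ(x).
|x|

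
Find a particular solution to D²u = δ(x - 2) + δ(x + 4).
\frac{|x - 2|}{2} + \frac{|x + 4|}{2}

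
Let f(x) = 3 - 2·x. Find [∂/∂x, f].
-2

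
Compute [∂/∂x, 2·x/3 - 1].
\frac{2}{3}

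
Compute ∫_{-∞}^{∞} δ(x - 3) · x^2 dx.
9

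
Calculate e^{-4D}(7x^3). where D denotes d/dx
7 x^{3} - 84 x^{2} + 336 x - 448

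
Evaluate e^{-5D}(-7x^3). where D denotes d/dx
- 7 x^{3} + 105 x^{2} - 525 x + 875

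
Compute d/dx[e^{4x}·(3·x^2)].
6 x \left(2 x + 1\right) e^{4 x}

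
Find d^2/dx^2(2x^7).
84 x^{5}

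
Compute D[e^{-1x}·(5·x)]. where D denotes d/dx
5 \left(1 - x\right) e^{- x}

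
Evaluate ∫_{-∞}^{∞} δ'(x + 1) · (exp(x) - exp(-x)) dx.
- 2 \cosh{\left(1 \right)}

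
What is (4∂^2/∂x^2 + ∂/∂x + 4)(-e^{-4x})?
- 64 e^{- 4 x}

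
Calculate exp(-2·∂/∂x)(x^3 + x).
x^{3} - 6 x^{2} + 13 x - 10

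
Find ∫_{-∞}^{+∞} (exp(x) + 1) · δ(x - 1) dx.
1 + e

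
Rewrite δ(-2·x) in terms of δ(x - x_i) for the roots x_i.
\frac{\delta(x)}{2}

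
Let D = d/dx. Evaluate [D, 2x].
2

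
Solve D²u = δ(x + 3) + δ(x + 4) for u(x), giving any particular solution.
\frac{|x + 3|}{2} + \frac{|x + 4|}{2}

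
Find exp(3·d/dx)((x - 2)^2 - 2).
x^{2} + 2 x - 1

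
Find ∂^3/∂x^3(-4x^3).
-24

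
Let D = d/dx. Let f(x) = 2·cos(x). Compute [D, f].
- 2 \sin{\left(x \right)}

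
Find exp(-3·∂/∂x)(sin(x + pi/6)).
\sin{\left(x - 3 + \frac{\pi}{6} \right)}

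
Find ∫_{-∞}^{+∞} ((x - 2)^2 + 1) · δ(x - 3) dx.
2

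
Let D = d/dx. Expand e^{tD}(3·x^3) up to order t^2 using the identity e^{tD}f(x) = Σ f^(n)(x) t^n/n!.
3 x \left(3 t^{2} + 3 t x + x^{2}\right)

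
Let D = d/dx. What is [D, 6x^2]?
12 x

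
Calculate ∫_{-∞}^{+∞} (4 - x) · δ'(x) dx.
1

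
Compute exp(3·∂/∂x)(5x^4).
5 x^{4} + 60 x^{3} + 270 x^{2} + 540 x + 405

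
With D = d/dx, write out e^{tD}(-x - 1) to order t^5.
- t - x - 1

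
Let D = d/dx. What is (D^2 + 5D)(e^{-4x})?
- 4 e^{- 4 x}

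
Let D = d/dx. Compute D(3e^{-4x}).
- 12 e^{- 4 x}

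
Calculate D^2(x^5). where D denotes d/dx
20 x^{3}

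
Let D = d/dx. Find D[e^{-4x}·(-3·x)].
3 \left(4 x - 1\right) e^{- 4 x}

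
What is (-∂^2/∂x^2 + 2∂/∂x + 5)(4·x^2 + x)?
20 x^{2} + 21 x - 6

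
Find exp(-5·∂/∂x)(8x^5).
8 x^{5} - 200 x^{4} + 2000 x^{3} - 10000 x^{2} + 25000 x - 25000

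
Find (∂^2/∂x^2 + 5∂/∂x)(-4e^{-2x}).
24 e^{- 2 x}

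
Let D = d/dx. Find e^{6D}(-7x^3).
- 7 x^{3} - 126 x^{2} - 756 x - 1512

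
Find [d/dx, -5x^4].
- 20 x^{3}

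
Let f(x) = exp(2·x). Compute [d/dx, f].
2 e^{2 x}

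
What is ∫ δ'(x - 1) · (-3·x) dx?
3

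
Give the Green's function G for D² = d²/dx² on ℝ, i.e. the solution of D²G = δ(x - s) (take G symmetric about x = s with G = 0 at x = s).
\frac{|x - s|}{2}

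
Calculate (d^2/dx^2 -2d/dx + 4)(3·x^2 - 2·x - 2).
12 x^{2} - 20 x + 2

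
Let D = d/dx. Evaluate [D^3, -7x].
-21D^{2}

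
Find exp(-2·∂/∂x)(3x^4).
3 x^{4} - 24 x^{3} + 72 x^{2} - 96 x + 48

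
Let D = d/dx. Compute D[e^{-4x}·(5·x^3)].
x^{2} \left(15 - 20 x\right) e^{- 4 x}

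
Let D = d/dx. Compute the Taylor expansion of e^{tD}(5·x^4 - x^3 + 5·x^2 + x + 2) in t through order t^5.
5 t^{4} + t^{3} \left(20 x - 1\right) + t^{2} \left(30 x^{2} - 3 x + 5\right) + t \left(20 x^{3} - 3 x^{2} + 10 x + 1\right) + 5 x^{4} - x^{3} + 5 x^{2} + x + 2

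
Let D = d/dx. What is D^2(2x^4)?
24 x^{2}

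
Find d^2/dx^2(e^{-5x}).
25 e^{- 5 x}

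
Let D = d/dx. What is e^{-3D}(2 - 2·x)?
8 - 2 x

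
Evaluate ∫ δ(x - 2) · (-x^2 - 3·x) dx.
-10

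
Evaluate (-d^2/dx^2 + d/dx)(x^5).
5 x^{3} \left(x - 4\right)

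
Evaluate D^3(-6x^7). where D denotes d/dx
- 1260 x^{4}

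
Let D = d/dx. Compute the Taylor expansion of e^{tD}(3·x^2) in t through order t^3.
3 t^{2} + 6 t x + 3 x^{2}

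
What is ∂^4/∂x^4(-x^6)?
- 360 x^{2}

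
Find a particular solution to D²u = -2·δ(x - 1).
-|x - 1|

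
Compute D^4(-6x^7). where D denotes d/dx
- 5040 x^{3}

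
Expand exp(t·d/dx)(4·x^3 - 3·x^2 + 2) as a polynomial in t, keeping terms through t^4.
4 t^{3} + t^{2} \left(12 x - 3\right) + 6 t x \left(2 x - 1\right) + 4 x^{3} - 3 x^{2} + 2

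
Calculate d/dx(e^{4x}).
4 e^{4 x}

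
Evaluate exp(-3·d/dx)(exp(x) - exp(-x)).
- e^{3 - x} + e^{x - 3}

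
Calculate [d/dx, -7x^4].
- 28 x^{3}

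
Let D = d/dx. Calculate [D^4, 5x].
20D^{3}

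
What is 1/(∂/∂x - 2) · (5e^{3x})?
5 e^{3 x}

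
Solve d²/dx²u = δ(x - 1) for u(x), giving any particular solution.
\frac{|x - 1|}{2}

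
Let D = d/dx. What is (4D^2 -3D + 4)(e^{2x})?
14 e^{2 x}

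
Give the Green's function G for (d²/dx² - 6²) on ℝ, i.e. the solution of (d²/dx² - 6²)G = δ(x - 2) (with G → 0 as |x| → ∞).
-\frac{e^{-6|x - 2|}}{12}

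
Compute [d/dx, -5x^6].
- 30 x^{5}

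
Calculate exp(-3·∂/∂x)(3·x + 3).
3 x - 6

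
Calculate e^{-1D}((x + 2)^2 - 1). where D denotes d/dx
x \left(x + 2\right)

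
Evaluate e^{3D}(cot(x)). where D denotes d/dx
\cot{\left(x + 3 \right)}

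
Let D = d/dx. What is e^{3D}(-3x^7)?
- 3 x^{7} - 63 x^{6} - 567 x^{5} - 2835 x^{4} - 8505 x^{3} - 15309 x^{2} - 15309 x - 6561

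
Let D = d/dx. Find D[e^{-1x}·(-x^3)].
x^{2} \left(x - 3\right) e^{- x}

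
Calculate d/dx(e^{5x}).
5 e^{5 x}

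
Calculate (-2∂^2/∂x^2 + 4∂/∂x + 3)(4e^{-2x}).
- 52 e^{- 2 x}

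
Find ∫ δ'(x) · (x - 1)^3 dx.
-3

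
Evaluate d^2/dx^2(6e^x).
6 e^{x}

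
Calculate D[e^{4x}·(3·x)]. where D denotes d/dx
\left(12 x + 3\right) e^{4 x}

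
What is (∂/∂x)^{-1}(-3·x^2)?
- x^{3}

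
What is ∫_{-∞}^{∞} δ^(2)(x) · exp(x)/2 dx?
\frac{1}{2}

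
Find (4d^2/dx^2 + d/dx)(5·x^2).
10 x + 40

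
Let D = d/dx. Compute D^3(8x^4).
192 x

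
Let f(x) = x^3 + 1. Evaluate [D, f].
3 x^{2}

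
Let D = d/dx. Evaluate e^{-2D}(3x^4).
3 x^{4} - 24 x^{3} + 72 x^{2} - 96 x + 48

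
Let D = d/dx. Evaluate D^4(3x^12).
35640 x^{8}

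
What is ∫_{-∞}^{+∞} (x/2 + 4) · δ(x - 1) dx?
\frac{9}{2}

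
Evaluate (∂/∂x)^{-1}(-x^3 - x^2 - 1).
- \frac{x^{4}}{4} - \frac{x^{3}}{3} - x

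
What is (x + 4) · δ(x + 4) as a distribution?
0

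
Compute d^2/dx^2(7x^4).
84 x^{2}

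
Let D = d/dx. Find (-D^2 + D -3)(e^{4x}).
- 15 e^{4 x}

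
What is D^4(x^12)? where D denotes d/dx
11880 x^{8}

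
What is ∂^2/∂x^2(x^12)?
132 x^{10}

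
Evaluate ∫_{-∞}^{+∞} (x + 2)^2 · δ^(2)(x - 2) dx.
2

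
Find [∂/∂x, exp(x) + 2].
e^{x}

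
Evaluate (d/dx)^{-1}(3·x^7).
\frac{3 x^{8}}{8}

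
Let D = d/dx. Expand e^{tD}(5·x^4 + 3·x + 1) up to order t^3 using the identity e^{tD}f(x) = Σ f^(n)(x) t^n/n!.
20 t^{3} x + 30 t^{2} x^{2} + t \left(20 x^{3} + 3\right) + 5 x^{4} + 3 x + 1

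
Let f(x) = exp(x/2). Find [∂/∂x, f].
\frac{e^{\frac{x}{2}}}{2}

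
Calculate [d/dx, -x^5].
- 5 x^{4}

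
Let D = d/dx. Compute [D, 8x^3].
24 x^{2}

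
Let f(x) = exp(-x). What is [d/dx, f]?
- e^{- x}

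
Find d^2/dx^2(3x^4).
36 x^{2}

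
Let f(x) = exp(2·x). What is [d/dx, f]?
2 e^{2 x}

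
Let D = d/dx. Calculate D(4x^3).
12 x^{2}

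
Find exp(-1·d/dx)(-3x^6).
- 3 x^{6} + 18 x^{5} - 45 x^{4} + 60 x^{3} - 45 x^{2} + 18 x - 3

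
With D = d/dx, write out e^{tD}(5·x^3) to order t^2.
5 x \left(3 t^{2} + 3 t x + x^{2}\right)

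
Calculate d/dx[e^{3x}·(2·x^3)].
6 x^{2} \left(x + 1\right) e^{3 x}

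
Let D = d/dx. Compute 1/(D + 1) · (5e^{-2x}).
- 5 e^{- 2 x}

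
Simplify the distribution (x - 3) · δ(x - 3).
0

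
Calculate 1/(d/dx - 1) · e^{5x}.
\frac{e^{5 x}}{4}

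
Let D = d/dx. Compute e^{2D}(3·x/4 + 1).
\frac{3 x}{4} + \frac{5}{2}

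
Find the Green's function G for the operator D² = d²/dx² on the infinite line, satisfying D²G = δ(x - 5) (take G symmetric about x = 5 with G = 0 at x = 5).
\frac{|x - 5|}{2}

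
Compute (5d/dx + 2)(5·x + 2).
10 x + 29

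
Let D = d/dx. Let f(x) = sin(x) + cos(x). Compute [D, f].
- \sin{\left(x \right)} + \cos{\left(x \right)}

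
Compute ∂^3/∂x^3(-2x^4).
- 48 x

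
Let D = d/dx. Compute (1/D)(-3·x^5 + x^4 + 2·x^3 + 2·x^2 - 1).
- \frac{x^{6}}{2} + \frac{x^{5}}{5} + \frac{x^{4}}{2} + \frac{2 x^{3}}{3} - x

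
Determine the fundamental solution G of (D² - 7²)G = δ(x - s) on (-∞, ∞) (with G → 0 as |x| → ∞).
-\frac{e^{-7|x-s|}}{14}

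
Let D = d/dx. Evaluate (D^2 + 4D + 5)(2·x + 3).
10 x + 23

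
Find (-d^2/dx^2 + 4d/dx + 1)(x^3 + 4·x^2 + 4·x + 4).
x^{3} + 16 x^{2} + 30 x + 12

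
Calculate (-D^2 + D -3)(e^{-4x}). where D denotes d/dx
- 23 e^{- 4 x}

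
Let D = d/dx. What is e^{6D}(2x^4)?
2 x^{4} + 48 x^{3} + 432 x^{2} + 1728 x + 2592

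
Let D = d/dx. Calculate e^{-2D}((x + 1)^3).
x^{3} - 3 x^{2} + 3 x - 1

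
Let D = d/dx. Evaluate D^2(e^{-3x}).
9 e^{- 3 x}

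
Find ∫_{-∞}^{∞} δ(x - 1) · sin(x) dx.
\sin{\left(1 \right)}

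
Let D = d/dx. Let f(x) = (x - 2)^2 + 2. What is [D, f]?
2 x - 4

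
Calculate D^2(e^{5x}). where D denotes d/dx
25 e^{5 x}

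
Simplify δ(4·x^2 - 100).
\frac{\delta(x - 5) + \delta(x + 5)}{40}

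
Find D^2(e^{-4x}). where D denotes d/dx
16 e^{- 4 x}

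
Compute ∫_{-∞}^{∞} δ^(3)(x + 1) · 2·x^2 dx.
0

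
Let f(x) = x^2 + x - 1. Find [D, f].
2 x + 1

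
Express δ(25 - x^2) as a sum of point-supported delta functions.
\frac{\delta(x - 5) + \delta(x + 5)}{10}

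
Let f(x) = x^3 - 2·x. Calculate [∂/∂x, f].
3 x^{2} - 2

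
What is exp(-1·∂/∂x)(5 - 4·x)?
9 - 4 x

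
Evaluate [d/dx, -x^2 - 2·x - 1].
- 2 x - 2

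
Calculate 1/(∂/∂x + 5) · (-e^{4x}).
- \frac{e^{4 x}}{9}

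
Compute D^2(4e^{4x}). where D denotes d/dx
64 e^{4 x}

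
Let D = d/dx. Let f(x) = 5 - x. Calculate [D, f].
-1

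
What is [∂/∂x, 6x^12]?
72 x^{11}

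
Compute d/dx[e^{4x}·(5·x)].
\left(20 x + 5\right) e^{4 x}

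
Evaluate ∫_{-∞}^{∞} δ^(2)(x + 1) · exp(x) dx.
e^{-1}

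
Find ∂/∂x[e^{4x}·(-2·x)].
\left(- 8 x - 2\right) e^{4 x}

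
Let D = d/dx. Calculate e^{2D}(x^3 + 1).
x^{3} + 6 x^{2} + 12 x + 9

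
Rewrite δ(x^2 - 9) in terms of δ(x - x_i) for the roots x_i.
\frac{\delta(x + 3) + \delta(x - 3)}{6}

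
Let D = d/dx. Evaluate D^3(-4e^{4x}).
- 256 e^{4 x}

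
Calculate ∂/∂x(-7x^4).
- 28 x^{3}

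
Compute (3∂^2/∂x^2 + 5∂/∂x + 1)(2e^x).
18 e^{x}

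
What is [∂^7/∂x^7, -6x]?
-42\frac{d^{6}}{dx^{6}}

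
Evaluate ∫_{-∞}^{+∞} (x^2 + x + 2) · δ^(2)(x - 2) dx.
2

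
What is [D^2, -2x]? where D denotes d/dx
-4D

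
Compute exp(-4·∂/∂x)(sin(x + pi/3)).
\sin{\left(x - 4 + \frac{\pi}{3} \right)}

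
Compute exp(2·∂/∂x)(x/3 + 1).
\frac{x}{3} + \frac{5}{3}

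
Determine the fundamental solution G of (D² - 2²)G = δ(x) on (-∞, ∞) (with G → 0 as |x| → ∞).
-\frac{e^{-2|x|}}{4}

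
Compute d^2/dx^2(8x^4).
96 x^{2}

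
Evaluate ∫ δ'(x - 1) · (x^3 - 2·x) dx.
-1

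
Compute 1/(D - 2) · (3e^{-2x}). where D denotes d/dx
- \frac{3 e^{- 2 x}}{4}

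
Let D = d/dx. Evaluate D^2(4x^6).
120 x^{4}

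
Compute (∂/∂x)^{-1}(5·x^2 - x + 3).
\frac{5 x^{3}}{3} - \frac{x^{2}}{2} + 3 x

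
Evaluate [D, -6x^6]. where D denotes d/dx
- 36 x^{5}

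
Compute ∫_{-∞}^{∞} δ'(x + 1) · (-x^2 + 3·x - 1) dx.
-5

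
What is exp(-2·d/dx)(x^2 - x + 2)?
x^{2} - 5 x + 8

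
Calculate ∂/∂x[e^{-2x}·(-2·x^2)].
4 x \left(x - 1\right) e^{- 2 x}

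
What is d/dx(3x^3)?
9 x^{2}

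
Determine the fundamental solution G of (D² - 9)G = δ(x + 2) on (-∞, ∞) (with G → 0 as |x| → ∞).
-\frac{e^{-3|x + 2|}}{6}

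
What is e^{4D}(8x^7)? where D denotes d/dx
8 x^{7} + 224 x^{6} + 2688 x^{5} + 17920 x^{4} + 71680 x^{3} + 172032 x^{2} + 229376 x + 131072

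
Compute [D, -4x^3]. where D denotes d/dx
- 12 x^{2}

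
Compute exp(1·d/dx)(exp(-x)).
e^{- x - 1}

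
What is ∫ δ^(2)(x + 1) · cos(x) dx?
- \cos{\left(1 \right)}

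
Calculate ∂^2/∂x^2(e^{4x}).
16 e^{4 x}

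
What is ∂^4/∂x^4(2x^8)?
3360 x^{4}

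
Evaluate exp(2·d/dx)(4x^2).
4 x^{2} + 16 x + 16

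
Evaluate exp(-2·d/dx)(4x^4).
4 x^{4} - 32 x^{3} + 96 x^{2} - 128 x + 64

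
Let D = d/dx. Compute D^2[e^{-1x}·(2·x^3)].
2 x \left(x^{2} - 6 x + 6\right) e^{- x}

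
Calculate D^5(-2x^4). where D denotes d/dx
0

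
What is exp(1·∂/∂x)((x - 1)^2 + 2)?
x^{2} + 2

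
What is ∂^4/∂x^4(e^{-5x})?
625 e^{- 5 x}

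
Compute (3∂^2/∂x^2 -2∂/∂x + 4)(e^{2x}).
12 e^{2 x}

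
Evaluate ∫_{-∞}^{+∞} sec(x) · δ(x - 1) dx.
\sec{\left(1 \right)}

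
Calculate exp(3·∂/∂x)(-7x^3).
- 7 x^{3} - 63 x^{2} - 189 x - 189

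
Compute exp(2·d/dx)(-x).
- x - 2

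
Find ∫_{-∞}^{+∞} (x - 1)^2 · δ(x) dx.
1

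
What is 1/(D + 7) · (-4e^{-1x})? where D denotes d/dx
- \frac{2 e^{- x}}{3}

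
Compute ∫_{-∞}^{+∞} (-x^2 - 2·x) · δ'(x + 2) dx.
-2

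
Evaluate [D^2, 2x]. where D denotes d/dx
4D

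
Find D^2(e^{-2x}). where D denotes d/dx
4 e^{- 2 x}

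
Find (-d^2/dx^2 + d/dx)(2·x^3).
6 x \left(x - 2\right)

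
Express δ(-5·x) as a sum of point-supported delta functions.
\frac{\delta(x)}{5}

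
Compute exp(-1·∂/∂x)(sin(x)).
\sin{\left(x - 1 \right)}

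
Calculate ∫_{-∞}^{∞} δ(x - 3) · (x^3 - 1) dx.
26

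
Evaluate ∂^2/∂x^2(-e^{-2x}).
- 4 e^{- 2 x}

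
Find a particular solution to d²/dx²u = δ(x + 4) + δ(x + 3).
\frac{|x + 4|}{2} + \frac{|x + 3|}{2}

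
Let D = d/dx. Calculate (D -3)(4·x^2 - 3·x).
- 12 x^{2} + 17 x - 3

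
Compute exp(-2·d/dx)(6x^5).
6 x^{5} - 60 x^{4} + 240 x^{3} - 480 x^{2} + 480 x - 192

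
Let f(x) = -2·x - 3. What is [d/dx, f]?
-2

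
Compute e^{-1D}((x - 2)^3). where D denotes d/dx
x^{3} - 9 x^{2} + 27 x - 27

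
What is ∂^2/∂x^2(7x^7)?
294 x^{5}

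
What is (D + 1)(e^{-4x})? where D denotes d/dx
- 3 e^{- 4 x}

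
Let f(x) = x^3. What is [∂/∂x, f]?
3 x^{2}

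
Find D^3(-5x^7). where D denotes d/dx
- 1050 x^{4}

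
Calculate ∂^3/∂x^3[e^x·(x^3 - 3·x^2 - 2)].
\left(x^{3} + 6 x^{2} - 14\right) e^{x}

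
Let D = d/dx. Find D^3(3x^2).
0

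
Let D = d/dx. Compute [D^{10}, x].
10D^{9}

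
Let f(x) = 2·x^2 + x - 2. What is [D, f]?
4 x + 1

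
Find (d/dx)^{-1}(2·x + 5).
x^{2} + 5 x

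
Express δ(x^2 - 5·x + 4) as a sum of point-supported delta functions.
\frac{\delta(x - 4) + \delta(x - 1)}{3}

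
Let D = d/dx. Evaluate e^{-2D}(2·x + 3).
2 x - 1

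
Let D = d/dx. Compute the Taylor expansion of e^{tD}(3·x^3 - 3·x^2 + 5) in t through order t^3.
3 t^{3} + t^{2} \left(9 x - 3\right) + 3 t x \left(3 x - 2\right) + 3 x^{3} - 3 x^{2} + 5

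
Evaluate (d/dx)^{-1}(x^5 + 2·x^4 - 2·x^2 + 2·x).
\frac{x^{6}}{6} + \frac{2 x^{5}}{5} - \frac{2 x^{3}}{3} + x^{2}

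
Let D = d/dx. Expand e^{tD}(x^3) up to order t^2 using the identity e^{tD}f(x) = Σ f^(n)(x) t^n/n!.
x \left(3 t^{2} + 3 t x + x^{2}\right)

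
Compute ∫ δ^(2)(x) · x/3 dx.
0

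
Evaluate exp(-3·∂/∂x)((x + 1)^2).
x^{2} - 4 x + 4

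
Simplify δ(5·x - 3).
\frac{\delta(x - 3/5)}{5}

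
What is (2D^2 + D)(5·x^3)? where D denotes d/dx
15 x \left(x + 4\right)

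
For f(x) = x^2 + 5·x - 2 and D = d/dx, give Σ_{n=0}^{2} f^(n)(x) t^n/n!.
t^{2} + t \left(2 x + 5\right) + x^{2} + 5 x - 2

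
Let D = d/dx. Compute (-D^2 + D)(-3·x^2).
6 - 6 x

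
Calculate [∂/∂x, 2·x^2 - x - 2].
4 x - 1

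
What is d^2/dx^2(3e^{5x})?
75 e^{5 x}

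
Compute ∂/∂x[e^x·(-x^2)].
x \left(- x - 2\right) e^{x}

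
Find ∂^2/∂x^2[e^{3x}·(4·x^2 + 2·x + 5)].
\left(36 x^{2} + 66 x + 65\right) e^{3 x}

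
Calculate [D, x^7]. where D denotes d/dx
7 x^{6}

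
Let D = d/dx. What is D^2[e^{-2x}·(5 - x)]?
4 \left(6 - x\right) e^{- 2 x}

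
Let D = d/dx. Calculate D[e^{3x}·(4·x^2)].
4 x \left(3 x + 2\right) e^{3 x}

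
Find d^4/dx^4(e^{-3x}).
81 e^{- 3 x}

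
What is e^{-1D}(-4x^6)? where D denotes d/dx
- 4 x^{6} + 24 x^{5} - 60 x^{4} + 80 x^{3} - 60 x^{2} + 24 x - 4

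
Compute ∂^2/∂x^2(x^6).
30 x^{4}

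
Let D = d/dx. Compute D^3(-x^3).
-6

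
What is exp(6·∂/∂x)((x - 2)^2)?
x^{2} + 8 x + 16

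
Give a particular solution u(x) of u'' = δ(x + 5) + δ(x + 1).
\frac{|x + 5|}{2} + \frac{|x + 1|}{2}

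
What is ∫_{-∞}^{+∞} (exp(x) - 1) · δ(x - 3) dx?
-1 + e^{3}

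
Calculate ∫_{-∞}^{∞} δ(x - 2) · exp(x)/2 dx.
\frac{e^{2}}{2}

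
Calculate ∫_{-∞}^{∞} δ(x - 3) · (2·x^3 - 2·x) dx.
48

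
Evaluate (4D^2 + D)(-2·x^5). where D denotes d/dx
10 x^{3} \left(- x - 16\right)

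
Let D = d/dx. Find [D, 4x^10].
40 x^{9}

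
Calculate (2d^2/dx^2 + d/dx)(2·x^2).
4 x + 8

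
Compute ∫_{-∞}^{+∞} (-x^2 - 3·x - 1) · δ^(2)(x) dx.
-2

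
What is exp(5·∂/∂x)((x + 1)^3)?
x^{3} + 18 x^{2} + 108 x + 216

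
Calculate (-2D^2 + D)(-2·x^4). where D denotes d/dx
8 x^{2} \left(6 - x\right)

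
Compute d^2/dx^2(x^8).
56 x^{6}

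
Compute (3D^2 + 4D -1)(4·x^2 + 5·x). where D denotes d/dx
- 4 x^{2} + 27 x + 44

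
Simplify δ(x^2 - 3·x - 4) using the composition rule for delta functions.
\frac{\delta(x - 4) + \delta(x + 1)}{5}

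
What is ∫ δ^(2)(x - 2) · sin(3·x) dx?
- 9 \sin{\left(6 \right)}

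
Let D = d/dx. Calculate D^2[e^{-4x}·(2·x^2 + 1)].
4 \left(8 x^{2} - 8 x + 5\right) e^{- 4 x}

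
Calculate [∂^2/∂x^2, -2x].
-4\frac{d}{dx}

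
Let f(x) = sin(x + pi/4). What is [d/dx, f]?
\cos{\left(x + \frac{\pi}{4} \right)}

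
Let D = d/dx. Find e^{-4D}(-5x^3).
- 5 x^{3} + 60 x^{2} - 240 x + 320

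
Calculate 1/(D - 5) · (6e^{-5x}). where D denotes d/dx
- \frac{3 e^{- 5 x}}{5}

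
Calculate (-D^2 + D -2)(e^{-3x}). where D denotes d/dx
- 14 e^{- 3 x}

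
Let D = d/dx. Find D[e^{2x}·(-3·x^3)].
x^{2} \left(- 6 x - 9\right) e^{2 x}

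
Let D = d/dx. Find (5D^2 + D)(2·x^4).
8 x^{2} \left(x + 15\right)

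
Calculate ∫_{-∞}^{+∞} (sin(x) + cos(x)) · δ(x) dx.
1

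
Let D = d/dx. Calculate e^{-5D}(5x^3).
5 x^{3} - 75 x^{2} + 375 x - 625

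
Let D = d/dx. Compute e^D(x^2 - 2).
x^{2} + 2 x - 1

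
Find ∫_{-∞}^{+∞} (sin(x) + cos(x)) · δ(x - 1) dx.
\cos{\left(1 \right)} + \sin{\left(1 \right)}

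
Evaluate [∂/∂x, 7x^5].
35 x^{4}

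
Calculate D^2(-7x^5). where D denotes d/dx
- 140 x^{3}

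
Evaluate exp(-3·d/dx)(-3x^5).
- 3 x^{5} + 45 x^{4} - 270 x^{3} + 810 x^{2} - 1215 x + 729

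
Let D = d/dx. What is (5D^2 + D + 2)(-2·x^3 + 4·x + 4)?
- 4 x^{3} - 6 x^{2} - 52 x + 12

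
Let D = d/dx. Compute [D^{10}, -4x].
-40D^{9}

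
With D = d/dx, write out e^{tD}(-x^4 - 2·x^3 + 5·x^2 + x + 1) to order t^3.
t^{3} \left(- 4 x - 2\right) + t^{2} \left(- 6 x^{2} - 6 x + 5\right) - t \left(4 x^{3} + 6 x^{2} - 10 x - 1\right) - x^{4} - 2 x^{3} + 5 x^{2} + x + 1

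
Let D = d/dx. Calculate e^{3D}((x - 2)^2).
x^{2} + 2 x + 1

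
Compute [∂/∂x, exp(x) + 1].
e^{x}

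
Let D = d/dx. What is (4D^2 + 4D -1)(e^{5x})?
119 e^{5 x}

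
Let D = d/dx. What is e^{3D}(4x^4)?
4 x^{4} + 48 x^{3} + 216 x^{2} + 432 x + 324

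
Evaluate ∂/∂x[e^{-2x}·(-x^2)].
2 x \left(x - 1\right) e^{- 2 x}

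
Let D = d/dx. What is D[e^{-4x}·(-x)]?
\left(4 x - 1\right) e^{- 4 x}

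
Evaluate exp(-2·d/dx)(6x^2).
6 x^{2} - 24 x + 24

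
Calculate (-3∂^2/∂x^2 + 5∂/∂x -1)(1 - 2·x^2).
2 x^{2} - 20 x + 11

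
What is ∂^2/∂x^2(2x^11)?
220 x^{9}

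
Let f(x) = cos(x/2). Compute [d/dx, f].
- \frac{\sin{\left(\frac{x}{2} \right)}}{2}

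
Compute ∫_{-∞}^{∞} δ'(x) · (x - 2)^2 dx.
4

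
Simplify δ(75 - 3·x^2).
\frac{\delta(x - 5) + \delta(x + 5)}{30}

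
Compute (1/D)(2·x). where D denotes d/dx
x^{2}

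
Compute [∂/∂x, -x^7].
- 7 x^{6}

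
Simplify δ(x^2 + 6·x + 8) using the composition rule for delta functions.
\frac{\delta(x + 2) + \delta(x + 4)}{2}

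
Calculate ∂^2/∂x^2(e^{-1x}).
e^{- x}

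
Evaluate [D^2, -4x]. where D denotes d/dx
-8D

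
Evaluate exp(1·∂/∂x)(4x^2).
4 x^{2} + 8 x + 4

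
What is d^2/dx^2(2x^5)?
40 x^{3}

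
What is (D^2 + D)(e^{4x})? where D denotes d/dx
20 e^{4 x}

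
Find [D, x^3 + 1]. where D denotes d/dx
3 x^{2}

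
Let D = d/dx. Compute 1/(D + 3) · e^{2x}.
\frac{e^{2 x}}{5}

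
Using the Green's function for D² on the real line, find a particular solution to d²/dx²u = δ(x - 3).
\frac{|x - 3|}{2}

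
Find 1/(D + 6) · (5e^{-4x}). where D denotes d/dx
\frac{5 e^{- 4 x}}{2}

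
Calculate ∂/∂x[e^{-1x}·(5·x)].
5 \left(1 - x\right) e^{- x}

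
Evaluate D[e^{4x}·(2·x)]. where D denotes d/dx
\left(8 x + 2\right) e^{4 x}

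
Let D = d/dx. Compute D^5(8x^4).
0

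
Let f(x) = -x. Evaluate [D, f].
-1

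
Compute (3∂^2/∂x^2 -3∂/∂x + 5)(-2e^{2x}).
- 22 e^{2 x}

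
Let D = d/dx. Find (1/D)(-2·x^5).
- \frac{x^{6}}{3}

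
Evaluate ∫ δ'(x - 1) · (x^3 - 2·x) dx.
-1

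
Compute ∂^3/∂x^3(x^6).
120 x^{3}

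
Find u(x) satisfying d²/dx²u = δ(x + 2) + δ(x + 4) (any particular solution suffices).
\frac{|x + 2|}{2} + \frac{|x + 4|}{2}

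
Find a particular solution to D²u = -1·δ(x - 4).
-\frac{|x - 4|}{2}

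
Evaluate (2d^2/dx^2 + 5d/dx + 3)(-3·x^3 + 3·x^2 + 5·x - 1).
- 9 x^{3} - 36 x^{2} + 9 x + 34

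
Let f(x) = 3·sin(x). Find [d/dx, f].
3 \cos{\left(x \right)}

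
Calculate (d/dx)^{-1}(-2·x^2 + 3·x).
- \frac{2 x^{3}}{3} + \frac{3 x^{2}}{2}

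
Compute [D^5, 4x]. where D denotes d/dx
20D^{4}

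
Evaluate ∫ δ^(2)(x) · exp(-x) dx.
1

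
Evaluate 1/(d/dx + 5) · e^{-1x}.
\frac{e^{- x}}{4}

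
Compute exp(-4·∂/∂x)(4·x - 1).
4 x - 17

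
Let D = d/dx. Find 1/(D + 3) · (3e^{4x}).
\frac{3 e^{4 x}}{7}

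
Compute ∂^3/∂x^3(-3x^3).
-18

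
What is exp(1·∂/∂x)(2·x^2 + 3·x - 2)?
2 x^{2} + 7 x + 3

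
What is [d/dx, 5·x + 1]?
5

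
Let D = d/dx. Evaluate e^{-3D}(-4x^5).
- 4 x^{5} + 60 x^{4} - 360 x^{3} + 1080 x^{2} - 1620 x + 972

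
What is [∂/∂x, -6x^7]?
- 42 x^{6}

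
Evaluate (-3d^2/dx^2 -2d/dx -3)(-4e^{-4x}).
172 e^{- 4 x}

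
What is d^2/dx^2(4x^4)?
48 x^{2}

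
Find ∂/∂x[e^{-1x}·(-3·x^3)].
3 x^{2} \left(x - 3\right) e^{- x}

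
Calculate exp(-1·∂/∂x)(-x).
1 - x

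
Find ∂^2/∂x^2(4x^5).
80 x^{3}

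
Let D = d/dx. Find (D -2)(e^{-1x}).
- 3 e^{- x}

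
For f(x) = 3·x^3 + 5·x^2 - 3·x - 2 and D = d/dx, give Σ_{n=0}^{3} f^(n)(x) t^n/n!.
3 t^{3} + t^{2} \left(9 x + 5\right) + t \left(9 x^{2} + 10 x - 3\right) + 3 x^{3} + 5 x^{2} - 3 x - 2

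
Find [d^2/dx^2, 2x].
4\frac{d}{dx}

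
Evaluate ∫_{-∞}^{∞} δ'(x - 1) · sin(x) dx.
- \cos{\left(1 \right)}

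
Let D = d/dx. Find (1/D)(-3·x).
- \frac{3 x^{2}}{2}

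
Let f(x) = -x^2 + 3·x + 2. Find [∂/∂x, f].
3 - 2 x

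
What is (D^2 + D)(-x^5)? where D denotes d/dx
5 x^{3} \left(- x - 4\right)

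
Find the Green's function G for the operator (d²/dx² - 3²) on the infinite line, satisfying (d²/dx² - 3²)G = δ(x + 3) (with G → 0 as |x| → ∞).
-\frac{e^{-3|x + 3|}}{6}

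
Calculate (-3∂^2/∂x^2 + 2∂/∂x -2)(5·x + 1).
8 - 10 x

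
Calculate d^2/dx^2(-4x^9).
- 288 x^{7}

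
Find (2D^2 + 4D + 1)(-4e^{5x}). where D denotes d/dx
- 284 e^{5 x}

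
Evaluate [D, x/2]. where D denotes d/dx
\frac{1}{2}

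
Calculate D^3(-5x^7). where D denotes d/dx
- 1050 x^{4}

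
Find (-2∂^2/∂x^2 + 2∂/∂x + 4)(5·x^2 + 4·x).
20 x^{2} + 36 x - 12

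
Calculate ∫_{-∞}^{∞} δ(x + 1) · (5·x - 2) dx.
-7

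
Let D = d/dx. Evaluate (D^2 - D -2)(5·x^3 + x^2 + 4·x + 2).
- 10 x^{3} - 17 x^{2} + 20 x - 6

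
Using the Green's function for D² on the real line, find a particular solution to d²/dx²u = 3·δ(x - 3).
\frac{3|x - 3|}{2}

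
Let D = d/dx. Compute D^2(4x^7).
168 x^{5}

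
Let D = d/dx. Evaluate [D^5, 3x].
15D^{4}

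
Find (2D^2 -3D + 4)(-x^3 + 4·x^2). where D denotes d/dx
- 4 x^{3} + 25 x^{2} - 36 x + 16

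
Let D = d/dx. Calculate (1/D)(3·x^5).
\frac{x^{6}}{2}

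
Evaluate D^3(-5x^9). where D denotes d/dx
- 2520 x^{6}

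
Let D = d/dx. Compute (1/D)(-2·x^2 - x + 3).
- \frac{2 x^{3}}{3} - \frac{x^{2}}{2} + 3 x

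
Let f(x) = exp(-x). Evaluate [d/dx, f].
- e^{- x}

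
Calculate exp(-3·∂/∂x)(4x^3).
4 x^{3} - 36 x^{2} + 108 x - 108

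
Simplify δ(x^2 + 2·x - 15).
\frac{\delta(x + 5) + \delta(x - 3)}{8}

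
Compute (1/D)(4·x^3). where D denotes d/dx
x^{4}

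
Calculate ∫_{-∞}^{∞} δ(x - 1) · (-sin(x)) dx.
- \sin{\left(1 \right)}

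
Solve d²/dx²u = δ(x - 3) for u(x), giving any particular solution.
\frac{|x - 3|}{2}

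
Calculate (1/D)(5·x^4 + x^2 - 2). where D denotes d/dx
x^{5} + \frac{x^{3}}{3} - 2 x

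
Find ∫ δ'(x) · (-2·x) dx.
2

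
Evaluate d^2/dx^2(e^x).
e^{x}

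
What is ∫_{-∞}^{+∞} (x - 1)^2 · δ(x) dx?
1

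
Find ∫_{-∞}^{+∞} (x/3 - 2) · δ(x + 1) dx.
- \frac{7}{3}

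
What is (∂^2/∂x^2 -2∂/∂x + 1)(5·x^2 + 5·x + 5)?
5 x^{2} - 15 x + 5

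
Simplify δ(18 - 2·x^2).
\frac{\delta(x - 3) + \delta(x + 3)}{12}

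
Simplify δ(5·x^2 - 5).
\frac{\delta(x - 1) + \delta(x + 1)}{10}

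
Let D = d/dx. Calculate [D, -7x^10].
- 70 x^{9}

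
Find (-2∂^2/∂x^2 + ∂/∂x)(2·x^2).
4 x - 8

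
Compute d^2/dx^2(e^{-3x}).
9 e^{- 3 x}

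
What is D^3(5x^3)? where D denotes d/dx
30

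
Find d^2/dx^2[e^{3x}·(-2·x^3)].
- 6 x \left(3 x^{2} + 6 x + 2\right) e^{3 x}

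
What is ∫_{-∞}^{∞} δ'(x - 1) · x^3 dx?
-3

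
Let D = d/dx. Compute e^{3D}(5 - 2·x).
- 2 x - 1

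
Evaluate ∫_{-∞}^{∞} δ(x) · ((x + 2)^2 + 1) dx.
5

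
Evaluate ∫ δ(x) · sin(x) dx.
0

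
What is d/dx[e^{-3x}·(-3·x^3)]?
9 x^{2} \left(x - 1\right) e^{- 3 x}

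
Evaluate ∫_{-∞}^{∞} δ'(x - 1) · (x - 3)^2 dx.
4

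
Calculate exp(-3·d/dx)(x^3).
x^{3} - 9 x^{2} + 27 x - 27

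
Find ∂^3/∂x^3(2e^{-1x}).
- 2 e^{- x}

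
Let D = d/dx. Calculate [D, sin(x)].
\cos{\left(x \right)}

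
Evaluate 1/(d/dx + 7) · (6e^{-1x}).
e^{- x}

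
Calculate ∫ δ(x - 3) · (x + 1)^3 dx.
64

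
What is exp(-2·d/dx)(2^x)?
2^{x - 2}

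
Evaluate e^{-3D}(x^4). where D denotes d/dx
x^{4} - 12 x^{3} + 54 x^{2} - 108 x + 81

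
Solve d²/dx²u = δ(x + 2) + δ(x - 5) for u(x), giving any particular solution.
\frac{|x + 2|}{2} + \frac{|x - 5|}{2}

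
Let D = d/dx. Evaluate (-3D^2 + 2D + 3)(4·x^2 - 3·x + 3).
12 x^{2} + 7 x - 21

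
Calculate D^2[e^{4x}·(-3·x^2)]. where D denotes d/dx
\left(- 48 x^{2} - 48 x - 6\right) e^{4 x}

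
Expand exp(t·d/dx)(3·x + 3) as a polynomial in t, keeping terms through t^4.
3 t + 3 x + 3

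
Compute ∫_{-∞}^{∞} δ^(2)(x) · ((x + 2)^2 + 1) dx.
2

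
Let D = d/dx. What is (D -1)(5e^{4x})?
15 e^{4 x}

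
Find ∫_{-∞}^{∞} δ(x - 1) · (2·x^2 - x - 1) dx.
0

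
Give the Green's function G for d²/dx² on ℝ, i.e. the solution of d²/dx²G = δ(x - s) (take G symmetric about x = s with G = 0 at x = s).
\frac{|x - s|}{2}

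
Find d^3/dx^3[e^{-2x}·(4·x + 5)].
8 \left(1 - 4 x\right) e^{- 2 x}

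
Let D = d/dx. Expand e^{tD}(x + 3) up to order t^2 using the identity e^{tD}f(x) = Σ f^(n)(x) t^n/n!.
t + x + 3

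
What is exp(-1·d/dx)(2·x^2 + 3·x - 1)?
2 x^{2} - x - 2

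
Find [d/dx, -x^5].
- 5 x^{4}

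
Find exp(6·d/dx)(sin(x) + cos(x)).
\sqrt{2} \sin{\left(x + \frac{\pi}{4} + 6 \right)}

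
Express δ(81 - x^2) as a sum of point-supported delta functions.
\frac{\delta(x - 9) + \delta(x + 9)}{18}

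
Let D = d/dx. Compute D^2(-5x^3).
- 30 x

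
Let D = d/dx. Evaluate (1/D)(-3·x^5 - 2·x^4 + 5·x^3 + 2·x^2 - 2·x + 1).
- \frac{x^{6}}{2} - \frac{2 x^{5}}{5} + \frac{5 x^{4}}{4} + \frac{2 x^{3}}{3} - x^{2} + x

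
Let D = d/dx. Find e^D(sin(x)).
\sin{\left(x + 1 \right)}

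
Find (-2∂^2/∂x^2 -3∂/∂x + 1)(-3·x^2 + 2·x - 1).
- 3 x^{2} + 20 x + 5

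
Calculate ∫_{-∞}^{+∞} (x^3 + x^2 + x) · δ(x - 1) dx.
3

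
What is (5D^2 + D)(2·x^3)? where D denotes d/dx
6 x \left(x + 10\right)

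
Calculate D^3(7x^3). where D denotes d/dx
42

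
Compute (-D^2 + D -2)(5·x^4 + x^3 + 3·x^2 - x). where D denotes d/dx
- 10 x^{4} + 18 x^{3} - 63 x^{2} + 2 x - 7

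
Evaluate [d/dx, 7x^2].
14 x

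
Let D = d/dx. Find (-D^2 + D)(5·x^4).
20 x^{2} \left(x - 3\right)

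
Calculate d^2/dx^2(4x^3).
24 x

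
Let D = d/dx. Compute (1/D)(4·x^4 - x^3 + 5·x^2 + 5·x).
\frac{4 x^{5}}{5} - \frac{x^{4}}{4} + \frac{5 x^{3}}{3} + \frac{5 x^{2}}{2}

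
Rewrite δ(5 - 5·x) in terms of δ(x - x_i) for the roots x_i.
\frac{\delta(x - 1)}{5}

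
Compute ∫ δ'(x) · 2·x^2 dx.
0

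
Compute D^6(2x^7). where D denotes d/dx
10080 x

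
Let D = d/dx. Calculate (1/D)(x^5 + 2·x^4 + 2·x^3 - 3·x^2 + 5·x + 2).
\frac{x^{6}}{6} + \frac{2 x^{5}}{5} + \frac{x^{4}}{2} - x^{3} + \frac{5 x^{2}}{2} + 2 x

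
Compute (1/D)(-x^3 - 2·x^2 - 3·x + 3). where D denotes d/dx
- \frac{x^{4}}{4} - \frac{2 x^{3}}{3} - \frac{3 x^{2}}{2} + 3 x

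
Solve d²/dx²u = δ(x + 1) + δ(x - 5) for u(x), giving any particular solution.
\frac{|x + 1|}{2} + \frac{|x - 5|}{2}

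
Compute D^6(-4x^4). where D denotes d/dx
0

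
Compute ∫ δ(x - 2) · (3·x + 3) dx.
9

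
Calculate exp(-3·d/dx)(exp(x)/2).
\frac{e^{x - 3}}{2}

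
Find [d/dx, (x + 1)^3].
3 \left(x + 1\right)^{2}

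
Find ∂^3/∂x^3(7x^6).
840 x^{3}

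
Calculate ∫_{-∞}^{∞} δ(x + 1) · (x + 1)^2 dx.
0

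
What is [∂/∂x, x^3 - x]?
3 x^{2} - 1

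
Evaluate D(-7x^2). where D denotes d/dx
- 14 x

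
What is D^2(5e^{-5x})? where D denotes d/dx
125 e^{- 5 x}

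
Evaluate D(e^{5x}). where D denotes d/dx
5 e^{5 x}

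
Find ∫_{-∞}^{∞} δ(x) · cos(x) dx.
1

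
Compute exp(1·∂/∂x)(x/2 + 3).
\frac{x}{2} + \frac{7}{2}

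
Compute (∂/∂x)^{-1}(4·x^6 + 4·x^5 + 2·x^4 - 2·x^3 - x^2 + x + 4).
\frac{4 x^{7}}{7} + \frac{2 x^{6}}{3} + \frac{2 x^{5}}{5} - \frac{x^{4}}{2} - \frac{x^{3}}{3} + \frac{x^{2}}{2} + 4 x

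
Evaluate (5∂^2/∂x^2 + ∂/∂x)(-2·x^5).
10 x^{3} \left(- x - 20\right)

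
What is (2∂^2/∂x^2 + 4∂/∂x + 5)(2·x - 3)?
10 x - 7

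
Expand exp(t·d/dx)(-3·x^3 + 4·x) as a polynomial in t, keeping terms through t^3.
- 3 t^{3} - 9 t^{2} x - t \left(9 x^{2} - 4\right) - 3 x^{3} + 4 x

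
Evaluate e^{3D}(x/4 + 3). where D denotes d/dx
\frac{x}{4} + \frac{15}{4}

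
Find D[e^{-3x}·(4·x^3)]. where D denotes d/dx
12 x^{2} \left(1 - x\right) e^{- 3 x}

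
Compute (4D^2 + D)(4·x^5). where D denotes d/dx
20 x^{3} \left(x + 16\right)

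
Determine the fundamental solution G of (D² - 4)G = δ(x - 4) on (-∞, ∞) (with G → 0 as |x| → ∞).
-\frac{e^{-2|x - 4|}}{4}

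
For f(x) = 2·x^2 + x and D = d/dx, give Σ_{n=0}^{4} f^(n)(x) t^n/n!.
2 t^{2} + t \left(4 x + 1\right) + 2 x^{2} + x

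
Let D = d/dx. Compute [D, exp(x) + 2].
e^{x}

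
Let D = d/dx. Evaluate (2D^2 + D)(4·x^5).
20 x^{3} \left(x + 8\right)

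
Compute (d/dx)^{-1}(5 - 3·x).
- \frac{3 x^{2}}{2} + 5 x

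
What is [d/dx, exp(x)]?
e^{x}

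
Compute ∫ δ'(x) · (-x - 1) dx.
1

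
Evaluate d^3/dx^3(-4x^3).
-24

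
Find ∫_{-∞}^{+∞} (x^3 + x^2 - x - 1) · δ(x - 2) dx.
9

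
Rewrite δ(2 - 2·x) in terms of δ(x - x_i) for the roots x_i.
\frac{\delta(x - 1)}{2}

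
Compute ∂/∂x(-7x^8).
- 56 x^{7}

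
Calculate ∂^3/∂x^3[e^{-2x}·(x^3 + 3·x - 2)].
2 \left(- 4 x^{3} + 18 x^{2} - 30 x + 29\right) e^{- 2 x}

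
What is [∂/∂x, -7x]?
-7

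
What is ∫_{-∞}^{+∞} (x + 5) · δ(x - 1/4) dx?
\frac{21}{4}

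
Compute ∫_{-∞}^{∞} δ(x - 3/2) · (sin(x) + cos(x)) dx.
\sqrt{2} \sin{\left(\frac{\pi}{4} + \frac{3}{2} \right)}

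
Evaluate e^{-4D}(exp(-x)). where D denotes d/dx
e^{4 - x}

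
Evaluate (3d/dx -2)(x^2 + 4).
- 2 x^{2} + 6 x - 8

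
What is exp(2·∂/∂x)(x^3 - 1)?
x^{3} + 6 x^{2} + 12 x + 7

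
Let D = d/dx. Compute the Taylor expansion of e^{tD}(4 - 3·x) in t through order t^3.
- 3 t - 3 x + 4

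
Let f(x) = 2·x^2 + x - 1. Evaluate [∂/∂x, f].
4 x + 1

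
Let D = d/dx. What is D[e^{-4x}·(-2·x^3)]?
x^{2} \left(8 x - 6\right) e^{- 4 x}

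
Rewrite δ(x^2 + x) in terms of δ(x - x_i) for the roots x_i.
\frac{\delta(x + 1) + \delta(x)}{1}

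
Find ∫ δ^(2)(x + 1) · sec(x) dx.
\left(1 + 2 \tan^{2}{\left(1 \right)}\right) \sec{\left(1 \right)}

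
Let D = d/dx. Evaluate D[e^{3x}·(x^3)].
3 x^{2} \left(x + 1\right) e^{3 x}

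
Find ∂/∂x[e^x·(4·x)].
4 \left(x + 1\right) e^{x}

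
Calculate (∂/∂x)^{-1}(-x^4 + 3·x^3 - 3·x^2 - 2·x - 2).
- \frac{x^{5}}{5} + \frac{3 x^{4}}{4} - x^{3} - x^{2} - 2 x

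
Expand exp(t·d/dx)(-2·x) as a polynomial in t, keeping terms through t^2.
- 2 t - 2 x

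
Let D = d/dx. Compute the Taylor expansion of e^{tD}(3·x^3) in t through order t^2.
3 x \left(3 t^{2} + 3 t x + x^{2}\right)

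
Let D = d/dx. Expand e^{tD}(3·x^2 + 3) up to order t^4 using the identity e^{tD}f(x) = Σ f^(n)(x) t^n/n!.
3 t^{2} + 6 t x + 3 x^{2} + 3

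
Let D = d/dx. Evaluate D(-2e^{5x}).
- 10 e^{5 x}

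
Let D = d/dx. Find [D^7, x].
7D^{6}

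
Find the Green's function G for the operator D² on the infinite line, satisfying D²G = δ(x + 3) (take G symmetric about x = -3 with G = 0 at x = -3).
\frac{|x + 3|}{2}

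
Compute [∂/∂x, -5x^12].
- 60 x^{11}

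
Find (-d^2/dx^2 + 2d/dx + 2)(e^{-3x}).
- 13 e^{- 3 x}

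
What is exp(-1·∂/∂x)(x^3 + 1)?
x \left(x^{2} - 3 x + 3\right)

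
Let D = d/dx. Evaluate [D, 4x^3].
12 x^{2}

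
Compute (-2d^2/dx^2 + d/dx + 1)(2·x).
2 x + 2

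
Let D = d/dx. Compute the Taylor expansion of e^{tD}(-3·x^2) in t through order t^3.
- 3 t^{2} - 6 t x - 3 x^{2}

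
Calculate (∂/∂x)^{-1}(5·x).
\frac{5 x^{2}}{2}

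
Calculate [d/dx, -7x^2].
- 14 x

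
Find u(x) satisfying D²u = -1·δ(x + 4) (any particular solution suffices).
-\frac{|x + 4|}{2}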